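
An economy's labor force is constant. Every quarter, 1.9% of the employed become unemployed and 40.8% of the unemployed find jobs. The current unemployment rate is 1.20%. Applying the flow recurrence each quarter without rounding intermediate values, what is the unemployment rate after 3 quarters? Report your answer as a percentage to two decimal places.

Unemployment rate after three quarters ≈ 3.84%.

With a fixed labor force, u_{t+1} = u_t + s·(1−u_t) − f·u_t = u_t·(1−s−f) + s.
Here 1−s−f = 0.573 and s = 0.019.
u_1 = 0.012000 × 0.573 + 0.019 = 0.025876.
u_2 = 0.025876 × 0.573 + 0.019 = 0.033827.
u_3 = 0.033827 × 0.573 + 0.019 = 0.038383.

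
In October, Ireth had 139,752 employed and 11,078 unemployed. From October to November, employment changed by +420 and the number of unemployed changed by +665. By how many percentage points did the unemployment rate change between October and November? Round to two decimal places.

October: labor force = 139,752 + 11,078 = 150,830; u = 11,078/150,830 = 7.34%.
November: labor force = 140,172 + 11,743 = 151,915; u = 11,743/151,915 = 7.73%.
Change = 7.73% − 7.34% = +0.39 pp.

The unemployment rate changed by +0.39 percentage points.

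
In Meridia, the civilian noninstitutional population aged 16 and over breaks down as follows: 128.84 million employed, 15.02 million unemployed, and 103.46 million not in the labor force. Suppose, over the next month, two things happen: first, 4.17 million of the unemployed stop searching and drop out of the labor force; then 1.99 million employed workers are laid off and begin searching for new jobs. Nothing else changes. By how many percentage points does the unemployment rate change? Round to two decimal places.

Initially, labor force = 128.84 + 15.02 = 143.86 million, so u = 15.02/143.86 = 10.44%.
After the first change, unemployed and labor force both fall by 4.17 → E = 128.84, U = 10.85, labor force = 139.69 million.
After the second change, employed falls and unemployed rises by 1.99; labor force unchanged → E = 126.85, U = 12.84, labor force = 139.69 million.
New unemployment rate = 12.84 / 139.69 = 9.19%.
Change = 9.19% − 10.44% = −1.25 percentage points.

The unemployment rate changes by −1.25 percentage points.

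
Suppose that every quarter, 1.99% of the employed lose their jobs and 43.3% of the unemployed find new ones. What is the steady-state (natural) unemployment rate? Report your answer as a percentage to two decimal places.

Steady-state unemployment rate ≈ 4.39%.

At steady state the flows balance: s·E = f·U, so U/(E+U) = s/(s+f).
u* = 1.99 / (1.99 + 43.3) = 1.99 / 45.29 = 4.39%.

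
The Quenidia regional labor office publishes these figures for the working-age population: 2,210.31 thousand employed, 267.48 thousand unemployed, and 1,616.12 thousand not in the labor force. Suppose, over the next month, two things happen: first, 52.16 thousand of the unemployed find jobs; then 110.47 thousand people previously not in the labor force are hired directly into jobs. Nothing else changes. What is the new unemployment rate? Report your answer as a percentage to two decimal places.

New unemployment rate ≈ 8.32%.

Initially, labor force = 2,210.31 + 267.48 = 2,477.79 thousand, so u = 267.48/2,477.79 = 10.80%.
After the first change, unemployed falls and employed rises by 52.16; labor force unchanged → E = 2,262.47, U = 215.32, labor force = 2,477.79 thousand.
After the second change, employed and labor force both rise by 110.47; unemployed unchanged → E = 2,372.94, U = 215.32, labor force = 2,588.26 thousand.
New unemployment rate = 215.32 / 2,588.26 = 8.32%.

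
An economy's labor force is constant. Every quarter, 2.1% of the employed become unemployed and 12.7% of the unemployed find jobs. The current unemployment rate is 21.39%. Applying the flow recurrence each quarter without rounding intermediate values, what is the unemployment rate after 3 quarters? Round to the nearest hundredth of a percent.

With a fixed labor force, u_{t+1} = u_t + s·(1−u_t) − f·u_t = u_t·(1−s−f) + s.
Here 1−s−f = 0.852 and s = 0.021.
u_1 = 0.213900 × 0.852 + 0.021 = 0.203243.
u_2 = 0.203243 × 0.852 + 0.021 = 0.194163.
u_3 = 0.194163 × 0.852 + 0.021 = 0.186427.

Unemployment rate after three quarters ≈ 18.64%.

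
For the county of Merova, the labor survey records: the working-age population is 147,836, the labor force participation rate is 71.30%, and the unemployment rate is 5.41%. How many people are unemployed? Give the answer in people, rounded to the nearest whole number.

Labor force = 0.7130 × 147,836 = 105,407.
Unemployed = 0.0541 × 105,407 ≈ 5,703.

About 5,703 are unemployed.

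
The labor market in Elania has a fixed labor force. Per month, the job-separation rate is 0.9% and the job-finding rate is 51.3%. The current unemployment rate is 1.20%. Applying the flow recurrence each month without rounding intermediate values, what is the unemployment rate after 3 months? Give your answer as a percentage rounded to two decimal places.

Unemployment rate after three months ≈ 1.67%.

With a fixed labor force, u_{t+1} = u_t + s·(1−u_t) − f·u_t = u_t·(1−s−f) + s.
Here 1−s−f = 0.478 and s = 0.009.
u_1 = 0.012000 × 0.478 + 0.009 = 0.014736.
u_2 = 0.014736 × 0.478 + 0.009 = 0.016044.
u_3 = 0.016044 × 0.478 + 0.009 = 0.016669.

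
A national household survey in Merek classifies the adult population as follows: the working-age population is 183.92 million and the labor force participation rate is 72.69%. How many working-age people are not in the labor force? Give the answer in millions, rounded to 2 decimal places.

About 50.23 million are not in the labor force.

Share not in the labor force = 1 − 0.7269 = 0.2731.
Not in labor force = 0.2731 × 183.92 ≈ 50.23 million.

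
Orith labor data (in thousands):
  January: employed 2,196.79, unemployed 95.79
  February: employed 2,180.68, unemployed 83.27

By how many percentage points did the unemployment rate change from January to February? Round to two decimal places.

January: labor force = 2,196.79 + 95.79 = 2,292.58; u = 95.79/2,292.58 = 4.18%.
February: labor force = 2,180.68 + 83.27 = 2,263.95; u = 83.27/2,263.95 = 3.68%.
Change = 3.68% − 4.18% = −0.50 pp.

The unemployment rate changed by −0.50 percentage points.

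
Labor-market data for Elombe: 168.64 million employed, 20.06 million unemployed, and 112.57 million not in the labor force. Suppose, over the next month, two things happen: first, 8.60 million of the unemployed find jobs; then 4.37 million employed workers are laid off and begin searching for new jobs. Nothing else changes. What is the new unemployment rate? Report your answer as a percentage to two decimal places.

Initially, labor force = 168.64 + 20.06 = 188.70 million, so u = 20.06/188.70 = 10.63%.
After the first change, unemployed falls and employed rises by 8.60; labor force unchanged → E = 177.24, U = 11.46, labor force = 188.70 million.
After the second change, employed falls and unemployed rises by 4.37; labor force unchanged → E = 172.87, U = 15.83, labor force = 188.70 million.
New unemployment rate = 15.83 / 188.70 = 8.39%.

New unemployment rate ≈ 8.39%.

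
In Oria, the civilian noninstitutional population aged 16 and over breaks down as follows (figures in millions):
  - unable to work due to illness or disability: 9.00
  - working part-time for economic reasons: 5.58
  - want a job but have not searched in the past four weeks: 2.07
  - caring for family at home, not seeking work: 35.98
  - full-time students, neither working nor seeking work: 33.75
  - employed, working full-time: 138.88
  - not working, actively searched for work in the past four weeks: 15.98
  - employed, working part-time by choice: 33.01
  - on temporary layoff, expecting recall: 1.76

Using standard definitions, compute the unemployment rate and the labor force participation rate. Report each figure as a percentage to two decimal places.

Unemployment rate ≈ 9.09%; labor force participation rate ≈ 70.73%.

Employed = 5.58 + 138.88 + 33.01 = 177.47 million (anyone who worked, including part-time for economic reasons, counts as employed).
Unemployed = 15.98 + 1.76 = 17.74 million (jobless and actively searching, or on temporary layoff).
Labor force = 177.47 + 17.74 = 195.21 million.
Not in labor force = 9.00 + 2.07 + 35.98 + 33.75 = 80.80 million (those not working and not actively searching are outside the labor force — including those who want a job but have given up searching).
Civilian working-age population = 195.21 + 80.80 = 276.01 million.
Unemployment rate = 17.74 / 195.21 = 9.09%.
Labor force participation rate = 195.21 / 276.01 = 70.73%.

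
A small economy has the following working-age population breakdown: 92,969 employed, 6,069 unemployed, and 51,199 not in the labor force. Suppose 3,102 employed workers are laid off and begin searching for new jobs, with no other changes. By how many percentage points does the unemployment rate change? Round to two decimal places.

The unemployment rate changes by +3.13 percentage points.

Initially, labor force = 92,969 + 6,069 = 99,038, so u = 6,069/99,038 = 6.13%.
After the change, employed falls and unemployed rises by 3,102; labor force unchanged → E = 89,867, U = 9,171, labor force = 99,038.
New unemployment rate = 9,171 / 99,038 = 9.26%.
Change = 9.26% − 6.13% = +3.13 percentage points.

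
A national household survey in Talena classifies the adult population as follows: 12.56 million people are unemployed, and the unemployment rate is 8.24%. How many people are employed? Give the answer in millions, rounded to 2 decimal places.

Labor force = U / u = 12.56 / 0.0824 ≈ 152.43 million.
Employed = labor force − unemployed = 152.43 − 12.56 = 139.87 million.

About 139.87 million are employed.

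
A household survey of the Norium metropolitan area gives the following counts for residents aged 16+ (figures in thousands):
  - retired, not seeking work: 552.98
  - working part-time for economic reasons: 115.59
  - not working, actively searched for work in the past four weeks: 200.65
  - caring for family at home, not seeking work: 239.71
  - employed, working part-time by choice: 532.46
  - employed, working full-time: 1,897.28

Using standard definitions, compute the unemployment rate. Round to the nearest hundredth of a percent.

Employed = 115.59 + 532.46 + 1,897.28 = 2,545.33 thousand (anyone who worked, including part-time for economic reasons, counts as employed).
Unemployed = 200.65 thousand.
Labor force = 2,545.33 + 200.65 = 2,745.98 thousand.
Unemployment rate = 200.65 / 2,745.98 = 7.31%.

Unemployment rate ≈ 7.31%.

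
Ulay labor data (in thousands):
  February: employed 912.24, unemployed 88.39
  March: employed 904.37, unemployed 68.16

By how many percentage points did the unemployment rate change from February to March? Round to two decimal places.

The unemployment rate changed by −1.82 percentage points.

February: labor force = 912.24 + 88.39 = 1,000.63; u = 88.39/1,000.63 = 8.83%.
March: labor force = 904.37 + 68.16 = 972.53; u = 68.16/972.53 = 7.01%.
Change = 7.01% − 8.83% = −1.82 pp.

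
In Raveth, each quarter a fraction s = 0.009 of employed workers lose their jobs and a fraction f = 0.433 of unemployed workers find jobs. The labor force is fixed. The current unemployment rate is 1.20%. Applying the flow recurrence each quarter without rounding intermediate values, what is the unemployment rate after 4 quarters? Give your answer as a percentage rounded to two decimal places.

Unemployment rate after four quarters ≈ 1.96%.

With a fixed labor force, u_{t+1} = u_t + s·(1−u_t) − f·u_t = u_t·(1−s−f) + s.
Here 1−s−f = 0.558 and s = 0.009.
u_1 = 0.012000 × 0.558 + 0.009 = 0.015696.
u_2 = 0.015696 × 0.558 + 0.009 = 0.017758.
u_3 = 0.017758 × 0.558 + 0.009 = 0.018909.
u_4 = 0.018909 × 0.558 + 0.009 = 0.019551.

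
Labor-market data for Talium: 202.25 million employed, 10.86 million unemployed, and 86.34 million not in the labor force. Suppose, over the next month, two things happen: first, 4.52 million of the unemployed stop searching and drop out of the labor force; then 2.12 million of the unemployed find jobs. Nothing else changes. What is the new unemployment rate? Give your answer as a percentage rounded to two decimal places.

Initially, labor force = 202.25 + 10.86 = 213.11 million, so u = 10.86/213.11 = 5.10%.
After the first change, unemployed and labor force both fall by 4.52 → E = 202.25, U = 6.34, labor force = 208.59 million.
After the second change, unemployed falls and employed rises by 2.12; labor force unchanged → E = 204.37, U = 4.22, labor force = 208.59 million.
New unemployment rate = 4.22 / 208.59 = 2.02%.

New unemployment rate ≈ 2.02%.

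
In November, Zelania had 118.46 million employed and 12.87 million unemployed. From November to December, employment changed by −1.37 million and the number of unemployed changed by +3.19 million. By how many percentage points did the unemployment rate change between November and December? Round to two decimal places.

November: labor force = 118.46 + 12.87 = 131.33; u = 12.87/131.33 = 9.80%.
December: labor force = 117.09 + 16.06 = 133.15; u = 16.06/133.15 = 12.06%.
Change = 12.06% − 9.80% = +2.26 pp.

The unemployment rate changed by +2.26 percentage points.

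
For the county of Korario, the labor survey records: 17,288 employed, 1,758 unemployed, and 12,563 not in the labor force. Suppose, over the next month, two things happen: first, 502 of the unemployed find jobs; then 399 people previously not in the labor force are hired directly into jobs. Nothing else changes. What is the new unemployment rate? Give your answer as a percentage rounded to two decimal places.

New unemployment rate ≈ 6.46%.

Initially, labor force = 17,288 + 1,758 = 19,046, so u = 1,758/19,046 = 9.23%.
After the first change, unemployed falls and employed rises by 502; labor force unchanged → E = 17,790, U = 1,256, labor force = 19,046.
After the second change, employed and labor force both rise by 399; unemployed unchanged → E = 18,189, U = 1,256, labor force = 19,445.
New unemployment rate = 1,256 / 19,445 = 6.46%.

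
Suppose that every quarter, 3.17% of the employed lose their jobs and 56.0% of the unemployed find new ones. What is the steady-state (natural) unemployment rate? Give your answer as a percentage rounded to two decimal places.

Steady-state unemployment rate ≈ 5.36%.

At steady state the flows balance: s·E = f·U, so U/(E+U) = s/(s+f).
u* = 3.17 / (3.17 + 56.0) = 3.17 / 59.17 = 5.36%.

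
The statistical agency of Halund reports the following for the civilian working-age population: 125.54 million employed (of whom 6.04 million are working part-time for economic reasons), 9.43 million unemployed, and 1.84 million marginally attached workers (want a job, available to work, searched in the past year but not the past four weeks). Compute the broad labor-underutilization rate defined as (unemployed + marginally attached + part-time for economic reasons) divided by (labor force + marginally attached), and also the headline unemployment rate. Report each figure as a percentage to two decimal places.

Labor force = 125.54 + 9.43 = 134.97 million.
Numerator = 9.43 + 1.84 + 6.04 = 17.31 million.
Denominator = 134.97 + 1.84 = 136.81 million.
Broad rate = 17.31 / 136.81 = 12.65%.
Headline unemployment rate = 9.43 / 134.97 = 6.99%.

Broad underutilization rate ≈ 12.65%; headline unemployment rate ≈ 6.99%.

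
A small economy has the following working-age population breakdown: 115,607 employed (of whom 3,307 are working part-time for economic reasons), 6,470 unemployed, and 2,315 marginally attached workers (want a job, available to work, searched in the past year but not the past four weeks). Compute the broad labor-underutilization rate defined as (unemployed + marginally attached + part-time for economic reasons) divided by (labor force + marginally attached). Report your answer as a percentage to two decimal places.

Broad underutilization rate ≈ 9.72%.

Labor force = 115,607 + 6,470 = 122,077.
Numerator = 6,470 + 2,315 + 3,307 = 12,092.
Denominator = 122,077 + 2,315 = 124,392.
Broad rate = 12,092 / 124,392 = 9.72%.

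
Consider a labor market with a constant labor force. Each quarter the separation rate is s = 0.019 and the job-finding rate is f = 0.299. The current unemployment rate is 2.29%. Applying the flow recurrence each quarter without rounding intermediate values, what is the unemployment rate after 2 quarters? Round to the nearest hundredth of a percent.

With a fixed labor force, u_{t+1} = u_t + s·(1−u_t) − f·u_t = u_t·(1−s−f) + s.
Here 1−s−f = 0.682 and s = 0.019.
u_1 = 0.022900 × 0.682 + 0.019 = 0.034618.
u_2 = 0.034618 × 0.682 + 0.019 = 0.042609.

Unemployment rate after two quarters ≈ 4.26%.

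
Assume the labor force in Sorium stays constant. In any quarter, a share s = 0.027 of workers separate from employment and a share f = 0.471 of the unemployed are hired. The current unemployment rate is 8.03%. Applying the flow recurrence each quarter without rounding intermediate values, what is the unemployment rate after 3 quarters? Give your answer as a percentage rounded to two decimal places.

Unemployment rate after three quarters ≈ 5.75%.

With a fixed labor force, u_{t+1} = u_t + s·(1−u_t) − f·u_t = u_t·(1−s−f) + s.
Here 1−s−f = 0.502 and s = 0.027.
u_1 = 0.080300 × 0.502 + 0.027 = 0.067311.
u_2 = 0.067311 × 0.502 + 0.027 = 0.060790.
u_3 = 0.060790 × 0.502 + 0.027 = 0.057517.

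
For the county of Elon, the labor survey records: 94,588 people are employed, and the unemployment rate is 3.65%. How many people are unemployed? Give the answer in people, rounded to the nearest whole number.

Let U be the number unemployed. The labor force is E + U, and U/(E+U) = 0.0365.
So U = 0.0365 × 94,588 / (1 − 0.0365) = 3452.46 / 0.9635 ≈ 3,583.

About 3,583 are unemployed.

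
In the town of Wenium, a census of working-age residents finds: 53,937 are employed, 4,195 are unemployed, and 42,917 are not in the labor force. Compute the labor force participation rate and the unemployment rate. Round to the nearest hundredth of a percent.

Labor force participation rate ≈ 57.53%; unemployment rate ≈ 7.22%.

Labor force = employed + unemployed = 53,937 + 4,195 = 58,132.
Working-age population = 58,132 + 42,917 = 101,049.
Unemployment rate = 4,195 / 58,132 = 7.22%.
Labor force participation rate = 58,132 / 101,049 = 57.53%.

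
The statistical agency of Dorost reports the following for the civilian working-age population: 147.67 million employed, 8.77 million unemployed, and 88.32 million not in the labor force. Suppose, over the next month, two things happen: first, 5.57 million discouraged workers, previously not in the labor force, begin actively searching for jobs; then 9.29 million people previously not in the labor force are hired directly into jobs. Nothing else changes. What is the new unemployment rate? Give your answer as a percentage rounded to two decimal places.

New unemployment rate ≈ 8.37%.

Initially, labor force = 147.67 + 8.77 = 156.44 million, so u = 8.77/156.44 = 5.61%.
After the first change, unemployed and labor force both rise by 5.57 → E = 147.67, U = 14.34, labor force = 162.01 million.
After the second change, employed and labor force both rise by 9.29; unemployed unchanged → E = 156.96, U = 14.34, labor force = 171.30 million.
New unemployment rate = 14.34 / 171.30 = 8.37%.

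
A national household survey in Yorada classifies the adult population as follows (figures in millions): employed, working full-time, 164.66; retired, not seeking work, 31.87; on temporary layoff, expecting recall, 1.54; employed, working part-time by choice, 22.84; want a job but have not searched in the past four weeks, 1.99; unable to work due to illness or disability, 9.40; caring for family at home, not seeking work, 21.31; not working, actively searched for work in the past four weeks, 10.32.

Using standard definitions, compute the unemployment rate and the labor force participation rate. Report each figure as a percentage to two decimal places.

Unemployment rate ≈ 5.95%; labor force participation rate ≈ 75.54%.

Employed = 164.66 + 22.84 = 187.50 million.
Unemployed = 1.54 + 10.32 = 11.86 million (jobless and actively searching, or on temporary layoff).
Labor force = 187.50 + 11.86 = 199.36 million.
Not in labor force = 31.87 + 1.99 + 9.40 + 21.31 = 64.57 million (those not working and not actively searching are outside the labor force — including those who want a job but have given up searching).
Civilian working-age population = 199.36 + 64.57 = 263.93 million.
Unemployment rate = 11.86 / 199.36 = 5.95%.
Labor force participation rate = 199.36 / 263.93 = 75.54%.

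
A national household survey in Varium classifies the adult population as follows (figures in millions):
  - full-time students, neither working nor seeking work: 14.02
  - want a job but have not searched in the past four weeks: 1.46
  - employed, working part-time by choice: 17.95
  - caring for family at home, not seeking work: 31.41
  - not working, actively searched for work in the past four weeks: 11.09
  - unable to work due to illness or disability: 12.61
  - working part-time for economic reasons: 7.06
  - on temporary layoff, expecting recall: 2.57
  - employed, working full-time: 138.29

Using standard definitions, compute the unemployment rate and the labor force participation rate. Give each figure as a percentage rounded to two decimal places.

Unemployment rate ≈ 7.72%; labor force participation rate ≈ 74.84%.

Employed = 17.95 + 7.06 + 138.29 = 163.30 million (anyone who worked, including part-time for economic reasons, counts as employed).
Unemployed = 11.09 + 2.57 = 13.66 million (jobless and actively searching, or on temporary layoff).
Labor force = 163.30 + 13.66 = 176.96 million.
Not in labor force = 14.02 + 1.46 + 31.41 + 12.61 = 59.50 million (those not working and not actively searching are outside the labor force — including those who want a job but have given up searching).
Civilian working-age population = 176.96 + 59.50 = 236.46 million.
Unemployment rate = 13.66 / 176.96 = 7.72%.
Labor force participation rate = 176.96 / 236.46 = 74.84%.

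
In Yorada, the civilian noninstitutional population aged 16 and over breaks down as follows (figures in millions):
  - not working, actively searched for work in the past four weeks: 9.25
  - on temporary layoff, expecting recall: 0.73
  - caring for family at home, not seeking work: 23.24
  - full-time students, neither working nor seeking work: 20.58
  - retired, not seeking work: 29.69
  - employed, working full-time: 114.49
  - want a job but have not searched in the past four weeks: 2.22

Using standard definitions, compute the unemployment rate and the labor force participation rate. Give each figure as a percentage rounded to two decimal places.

Employed = 114.49 million.
Unemployed = 9.25 + 0.73 = 9.98 million (jobless and actively searching, or on temporary layoff).
Labor force = 114.49 + 9.98 = 124.47 million.
Not in labor force = 23.24 + 20.58 + 29.69 + 2.22 = 75.73 million (those not working and not actively searching are outside the labor force — including those who want a job but have given up searching).
Civilian working-age population = 124.47 + 75.73 = 200.20 million.
Unemployment rate = 9.98 / 124.47 = 8.02%.
Labor force participation rate = 124.47 / 200.20 = 62.17%.

Unemployment rate ≈ 8.02%; labor force participation rate ≈ 62.17%.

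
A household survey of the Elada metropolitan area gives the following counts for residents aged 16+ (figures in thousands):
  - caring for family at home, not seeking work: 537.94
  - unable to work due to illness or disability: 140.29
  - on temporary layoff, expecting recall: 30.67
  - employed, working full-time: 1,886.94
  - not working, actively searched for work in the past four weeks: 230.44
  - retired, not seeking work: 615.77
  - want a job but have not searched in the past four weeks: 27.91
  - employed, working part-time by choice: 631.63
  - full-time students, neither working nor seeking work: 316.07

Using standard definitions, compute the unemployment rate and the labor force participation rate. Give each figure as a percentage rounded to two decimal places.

Employed = 1,886.94 + 631.63 = 2,518.57 thousand.
Unemployed = 30.67 + 230.44 = 261.11 thousand (jobless and actively searching, or on temporary layoff).
Labor force = 2,518.57 + 261.11 = 2,779.68 thousand.
Not in labor force = 537.94 + 140.29 + 615.77 + 27.91 + 316.07 = 1,637.98 thousand (those not working and not actively searching are outside the labor force — including those who want a job but have given up searching).
Civilian working-age population = 2,779.68 + 1,637.98 = 4,417.66 thousand.
Unemployment rate = 261.11 / 2,779.68 = 9.39%.
Labor force participation rate = 2,779.68 / 4,417.66 = 62.92%.

Unemployment rate ≈ 9.39%; labor force participation rate ≈ 62.92%.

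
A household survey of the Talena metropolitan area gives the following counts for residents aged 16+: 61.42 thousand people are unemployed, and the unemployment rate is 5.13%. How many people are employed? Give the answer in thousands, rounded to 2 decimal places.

Labor force = U / u = 61.42 / 0.0513 ≈ 1,197.27 thousand.
Employed = labor force − unemployed = 1,197.27 − 61.42 = 1,135.85 thousand.

About 1,135.85 thousand are employed.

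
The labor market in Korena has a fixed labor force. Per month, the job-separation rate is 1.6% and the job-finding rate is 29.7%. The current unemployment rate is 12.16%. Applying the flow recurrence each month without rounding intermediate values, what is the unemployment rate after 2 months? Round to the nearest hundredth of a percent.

Unemployment rate after two months ≈ 8.44%.

With a fixed labor force, u_{t+1} = u_t + s·(1−u_t) − f·u_t = u_t·(1−s−f) + s.
Here 1−s−f = 0.687 and s = 0.016.
u_1 = 0.121600 × 0.687 + 0.016 = 0.099539.
u_2 = 0.099539 × 0.687 + 0.016 = 0.084383.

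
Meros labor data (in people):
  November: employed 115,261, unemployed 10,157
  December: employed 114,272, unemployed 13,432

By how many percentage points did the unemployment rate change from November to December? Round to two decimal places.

November: labor force = 115,261 + 10,157 = 125,418; u = 10,157/125,418 = 8.10%.
December: labor force = 114,272 + 13,432 = 127,704; u = 13,432/127,704 = 10.52%.
Change = 10.52% − 8.10% = +2.42 pp.

The unemployment rate changed by +2.42 percentage points.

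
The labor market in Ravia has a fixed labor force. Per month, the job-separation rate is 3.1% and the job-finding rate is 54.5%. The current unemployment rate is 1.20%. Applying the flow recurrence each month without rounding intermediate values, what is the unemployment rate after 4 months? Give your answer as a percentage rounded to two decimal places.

Unemployment rate after four months ≈ 5.25%.

With a fixed labor force, u_{t+1} = u_t + s·(1−u_t) − f·u_t = u_t·(1−s−f) + s.
Here 1−s−f = 0.424 and s = 0.031.
u_1 = 0.012000 × 0.424 + 0.031 = 0.036088.
u_2 = 0.036088 × 0.424 + 0.031 = 0.046301.
u_3 = 0.046301 × 0.424 + 0.031 = 0.050632.
u_4 = 0.050632 × 0.424 + 0.031 = 0.052468.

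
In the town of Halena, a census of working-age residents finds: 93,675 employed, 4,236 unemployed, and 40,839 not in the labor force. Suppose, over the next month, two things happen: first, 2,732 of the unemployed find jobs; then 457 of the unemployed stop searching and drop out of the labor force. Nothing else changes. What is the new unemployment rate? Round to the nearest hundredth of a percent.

New unemployment rate ≈ 1.07%.

Initially, labor force = 93,675 + 4,236 = 97,911, so u = 4,236/97,911 = 4.33%.
After the first change, unemployed falls and employed rises by 2,732; labor force unchanged → E = 96,407, U = 1,504, labor force = 97,911.
After the second change, unemployed and labor force both fall by 457 → E = 96,407, U = 1,047, labor force = 97,454.
New unemployment rate = 1,047 / 97,454 = 1.07%.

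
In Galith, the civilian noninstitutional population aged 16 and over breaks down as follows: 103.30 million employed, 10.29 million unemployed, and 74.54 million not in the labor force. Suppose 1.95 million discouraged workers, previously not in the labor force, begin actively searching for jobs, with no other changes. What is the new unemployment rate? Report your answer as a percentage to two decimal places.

New unemployment rate ≈ 10.59%.

Initially, labor force = 103.30 + 10.29 = 113.59 million, so u = 10.29/113.59 = 9.06%.
After the change, unemployed and labor force both rise by 1.95 → E = 103.30, U = 12.24, labor force = 115.54 million.
New unemployment rate = 12.24 / 115.54 = 10.59%.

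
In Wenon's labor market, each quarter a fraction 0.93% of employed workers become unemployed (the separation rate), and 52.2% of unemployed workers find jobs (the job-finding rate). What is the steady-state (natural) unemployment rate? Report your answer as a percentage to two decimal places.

At steady state the flows balance: s·E = f·U, so U/(E+U) = s/(s+f).
u* = 0.93 / (0.93 + 52.2) = 0.93 / 53.13 = 1.75%.

Steady-state unemployment rate ≈ 1.75%.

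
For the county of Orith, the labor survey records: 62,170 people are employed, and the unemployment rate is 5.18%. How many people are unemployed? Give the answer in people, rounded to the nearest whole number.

About 3,396 are unemployed.

Let U be the number unemployed. The labor force is E + U, and U/(E+U) = 0.0518.
So U = 0.0518 × 62,170 / (1 − 0.0518) = 3220.41 / 0.9482 ≈ 3,396.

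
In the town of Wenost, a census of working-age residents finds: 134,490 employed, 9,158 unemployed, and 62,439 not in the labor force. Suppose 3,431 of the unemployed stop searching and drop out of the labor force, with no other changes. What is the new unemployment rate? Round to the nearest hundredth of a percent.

New unemployment rate ≈ 4.08%.

Initially, labor force = 134,490 + 9,158 = 143,648, so u = 9,158/143,648 = 6.38%.
After the change, unemployed and labor force both fall by 3,431 → E = 134,490, U = 5,727, labor force = 140,217.
New unemployment rate = 5,727 / 140,217 = 4.08%.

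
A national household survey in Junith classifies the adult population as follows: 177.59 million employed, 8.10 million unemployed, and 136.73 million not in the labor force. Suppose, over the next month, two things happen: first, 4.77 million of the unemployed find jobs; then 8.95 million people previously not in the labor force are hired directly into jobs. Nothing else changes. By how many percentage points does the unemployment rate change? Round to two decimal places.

The unemployment rate changes by −2.65 percentage points.

Initially, labor force = 177.59 + 8.10 = 185.69 million, so u = 8.10/185.69 = 4.36%.
After the first change, unemployed falls and employed rises by 4.77; labor force unchanged → E = 182.36, U = 3.33, labor force = 185.69 million.
After the second change, employed and labor force both rise by 8.95; unemployed unchanged → E = 191.31, U = 3.33, labor force = 194.64 million.
New unemployment rate = 3.33 / 194.64 = 1.71%.
Change = 1.71% − 4.36% = −2.65 percentage points.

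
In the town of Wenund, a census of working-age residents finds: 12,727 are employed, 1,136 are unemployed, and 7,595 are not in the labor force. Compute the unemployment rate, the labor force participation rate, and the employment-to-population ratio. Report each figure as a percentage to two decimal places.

Unemployment rate ≈ 8.19%; labor force participation rate ≈ 64.61%; employment-population ratio ≈ 59.31%.

Labor force = employed + unemployed = 12,727 + 1,136 = 13,863.
Working-age population = 13,863 + 7,595 = 21,458.
Unemployment rate = 1,136 / 13,863 = 8.19%.
Labor force participation rate = 13,863 / 21,458 = 64.61%.
Employment-population ratio = 12,727 / 21,458 = 59.31%.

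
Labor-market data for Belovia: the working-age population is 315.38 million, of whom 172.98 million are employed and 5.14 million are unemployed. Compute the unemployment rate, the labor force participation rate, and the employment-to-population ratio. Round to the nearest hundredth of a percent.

Unemployment rate ≈ 2.89%; labor force participation rate ≈ 56.48%; employment-population ratio ≈ 54.85%.

Labor force = employed + unemployed = 172.98 + 5.14 = 178.12 million.
Unemployment rate = 5.14 / 178.12 = 2.89%.
Labor force participation rate = 178.12 / 315.38 = 56.48%.
Employment-population ratio = 172.98 / 315.38 = 54.85%.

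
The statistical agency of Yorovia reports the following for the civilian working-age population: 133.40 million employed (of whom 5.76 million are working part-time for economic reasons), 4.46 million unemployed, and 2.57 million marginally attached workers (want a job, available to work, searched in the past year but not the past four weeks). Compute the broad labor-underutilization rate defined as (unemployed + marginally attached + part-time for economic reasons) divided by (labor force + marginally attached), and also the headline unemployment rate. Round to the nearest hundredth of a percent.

Labor force = 133.40 + 4.46 = 137.86 million.
Numerator = 4.46 + 2.57 + 5.76 = 12.79 million.
Denominator = 137.86 + 2.57 = 140.43 million.
Broad rate = 12.79 / 140.43 = 9.11%.
Headline unemployment rate = 4.46 / 137.86 = 3.24%.

Broad underutilization rate ≈ 9.11%; headline unemployment rate ≈ 3.24%.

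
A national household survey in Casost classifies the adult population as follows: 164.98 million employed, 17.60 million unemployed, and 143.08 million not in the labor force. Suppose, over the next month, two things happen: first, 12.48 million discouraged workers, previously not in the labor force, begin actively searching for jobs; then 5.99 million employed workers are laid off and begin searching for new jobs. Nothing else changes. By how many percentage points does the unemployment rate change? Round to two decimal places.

The unemployment rate changes by +8.85 percentage points.

Initially, labor force = 164.98 + 17.60 = 182.58 million, so u = 17.60/182.58 = 9.64%.
After the first change, unemployed and labor force both rise by 12.48 → E = 164.98, U = 30.08, labor force = 195.06 million.
After the second change, employed falls and unemployed rises by 5.99; labor force unchanged → E = 158.99, U = 36.07, labor force = 195.06 million.
New unemployment rate = 36.07 / 195.06 = 18.49%.
Change = 18.49% − 9.64% = +8.85 percentage points.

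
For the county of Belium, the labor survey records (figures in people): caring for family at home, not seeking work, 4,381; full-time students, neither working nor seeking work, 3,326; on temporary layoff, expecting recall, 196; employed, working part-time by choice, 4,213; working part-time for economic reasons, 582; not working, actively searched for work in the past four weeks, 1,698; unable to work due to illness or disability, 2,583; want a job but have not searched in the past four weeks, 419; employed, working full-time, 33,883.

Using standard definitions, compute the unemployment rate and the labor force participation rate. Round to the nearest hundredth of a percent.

Unemployment rate ≈ 4.67%; labor force participation rate ≈ 79.12%.

Employed = 4,213 + 582 + 33,883 = 38,678 (anyone who worked, including part-time for economic reasons, counts as employed).
Unemployed = 196 + 1,698 = 1,894 (jobless and actively searching, or on temporary layoff).
Labor force = 38,678 + 1,894 = 40,572.
Not in labor force = 4,381 + 3,326 + 2,583 + 419 = 10,709 (those not working and not actively searching are outside the labor force — including those who want a job but have given up searching).
Civilian working-age population = 40,572 + 10,709 = 51,281.
Unemployment rate = 1,894 / 40,572 = 4.67%.
Labor force participation rate = 40,572 / 51,281 = 79.12%.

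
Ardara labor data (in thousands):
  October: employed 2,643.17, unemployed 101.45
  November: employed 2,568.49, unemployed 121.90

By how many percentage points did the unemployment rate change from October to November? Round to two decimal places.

October: labor force = 2,643.17 + 101.45 = 2,744.62; u = 101.45/2,744.62 = 3.70%.
November: labor force = 2,568.49 + 121.90 = 2,690.39; u = 121.90/2,690.39 = 4.53%.
Change = 4.53% − 3.70% = +0.83 pp.

The unemployment rate changed by +0.83 percentage points.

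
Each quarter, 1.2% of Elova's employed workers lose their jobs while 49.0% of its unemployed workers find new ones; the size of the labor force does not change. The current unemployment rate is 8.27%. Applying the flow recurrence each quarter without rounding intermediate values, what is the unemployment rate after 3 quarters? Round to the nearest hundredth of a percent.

Unemployment rate after three quarters ≈ 3.12%.

With a fixed labor force, u_{t+1} = u_t + s·(1−u_t) − f·u_t = u_t·(1−s−f) + s.
Here 1−s−f = 0.498 and s = 0.012.
u_1 = 0.082700 × 0.498 + 0.012 = 0.053185.
u_2 = 0.053185 × 0.498 + 0.012 = 0.038486.
u_3 = 0.038486 × 0.498 + 0.012 = 0.031166.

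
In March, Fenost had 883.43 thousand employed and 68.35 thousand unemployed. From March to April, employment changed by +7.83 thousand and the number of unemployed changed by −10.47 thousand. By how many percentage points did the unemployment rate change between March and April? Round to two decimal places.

The unemployment rate changed by −1.08 percentage points.

March: labor force = 883.43 + 68.35 = 951.78; u = 68.35/951.78 = 7.18%.
April: labor force = 891.26 + 57.88 = 949.14; u = 57.88/949.14 = 6.10%.
Change = 6.10% − 7.18% = −1.08 pp.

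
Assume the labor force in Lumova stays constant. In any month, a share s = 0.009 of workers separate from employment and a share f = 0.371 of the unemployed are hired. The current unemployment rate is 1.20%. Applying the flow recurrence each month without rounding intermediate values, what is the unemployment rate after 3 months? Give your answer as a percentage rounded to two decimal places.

With a fixed labor force, u_{t+1} = u_t + s·(1−u_t) − f·u_t = u_t·(1−s−f) + s.
Here 1−s−f = 0.620 and s = 0.009.
u_1 = 0.012000 × 0.620 + 0.009 = 0.016440.
u_2 = 0.016440 × 0.620 + 0.009 = 0.019193.
u_3 = 0.019193 × 0.620 + 0.009 = 0.020900.

Unemployment rate after three months ≈ 2.09%.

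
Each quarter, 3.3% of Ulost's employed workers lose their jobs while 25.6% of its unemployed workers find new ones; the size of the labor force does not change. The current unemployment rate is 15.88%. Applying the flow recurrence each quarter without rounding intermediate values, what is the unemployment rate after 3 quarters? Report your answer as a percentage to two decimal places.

Unemployment rate after three quarters ≈ 13.02%.

With a fixed labor force, u_{t+1} = u_t + s·(1−u_t) − f·u_t = u_t·(1−s−f) + s.
Here 1−s−f = 0.711 and s = 0.033.
u_1 = 0.158800 × 0.711 + 0.033 = 0.145907.
u_2 = 0.145907 × 0.711 + 0.033 = 0.136740.
u_3 = 0.136740 × 0.711 + 0.033 = 0.130222.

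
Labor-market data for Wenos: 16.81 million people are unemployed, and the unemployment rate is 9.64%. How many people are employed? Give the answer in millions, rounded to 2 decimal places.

About 157.57 million are employed.

Labor force = U / u = 16.81 / 0.0964 ≈ 174.38 million.
Employed = labor force − unemployed = 174.38 − 16.81 = 157.57 million.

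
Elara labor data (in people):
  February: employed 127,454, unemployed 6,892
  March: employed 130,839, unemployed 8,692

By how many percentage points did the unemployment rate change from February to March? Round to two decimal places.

February: labor force = 127,454 + 6,892 = 134,346; u = 6,892/134,346 = 5.13%.
March: labor force = 130,839 + 8,692 = 139,531; u = 8,692/139,531 = 6.23%.
Change = 6.23% − 5.13% = +1.10 pp.

The unemployment rate changed by +1.10 percentage points.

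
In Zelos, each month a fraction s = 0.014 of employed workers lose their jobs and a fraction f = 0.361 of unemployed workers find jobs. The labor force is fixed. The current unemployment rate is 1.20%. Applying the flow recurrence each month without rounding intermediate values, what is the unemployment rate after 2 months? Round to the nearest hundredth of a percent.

With a fixed labor force, u_{t+1} = u_t + s·(1−u_t) − f·u_t = u_t·(1−s−f) + s.
Here 1−s−f = 0.625 and s = 0.014.
u_1 = 0.012000 × 0.625 + 0.014 = 0.021500.
u_2 = 0.021500 × 0.625 + 0.014 = 0.027437.

Unemployment rate after two months ≈ 2.74%.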